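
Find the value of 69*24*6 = 9936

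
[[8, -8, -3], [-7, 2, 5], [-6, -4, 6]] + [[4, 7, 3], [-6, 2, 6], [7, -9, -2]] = [[12, -1, 0], [-13, 4, 11], [1, -13, 4]]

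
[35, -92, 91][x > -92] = keep x where x > -92: 35✓, -92✗, 91✓
= [35, 91]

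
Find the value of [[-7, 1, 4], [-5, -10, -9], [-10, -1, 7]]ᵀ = [[-7, -5, -10], [1, -10, -1], [4, -9, 7]]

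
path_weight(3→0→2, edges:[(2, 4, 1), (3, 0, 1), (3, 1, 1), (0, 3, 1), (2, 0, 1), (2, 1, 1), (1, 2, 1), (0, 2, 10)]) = w(3→0)=1 + w(0→2)=10
= 11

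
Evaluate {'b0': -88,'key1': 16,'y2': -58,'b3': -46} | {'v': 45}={'b0': -88, 'key1': 16, 'y2': -58, 'b3': -46, 'v': 45}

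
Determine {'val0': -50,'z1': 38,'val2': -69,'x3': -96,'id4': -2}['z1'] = 38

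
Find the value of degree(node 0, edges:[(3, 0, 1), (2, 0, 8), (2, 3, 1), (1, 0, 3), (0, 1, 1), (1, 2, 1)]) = 4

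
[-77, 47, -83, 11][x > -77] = keep x where x > -77: -77✗, 47✓, -83✗, 11✓
= [47, 11]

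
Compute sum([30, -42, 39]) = 27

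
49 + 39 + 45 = 133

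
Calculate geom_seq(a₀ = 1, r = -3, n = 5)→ a_0 = 1*(-3)^0 = 1
a_1 = 1*(-3)^1 = -3
a_2 = 1*(-3)^2 = 9
...
= [1, -3, 9, -27, 81]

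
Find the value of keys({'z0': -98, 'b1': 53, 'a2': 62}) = ['z0', 'b1', 'a2']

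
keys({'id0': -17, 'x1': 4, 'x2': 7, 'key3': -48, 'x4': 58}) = ['id0', 'x1', 'x2', 'key3', 'x4']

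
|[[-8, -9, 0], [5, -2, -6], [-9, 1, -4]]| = -778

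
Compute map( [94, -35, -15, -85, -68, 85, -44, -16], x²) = [8836, 1225, 225, 7225, 4624, 7225, 1936, 256]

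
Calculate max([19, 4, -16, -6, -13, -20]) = 19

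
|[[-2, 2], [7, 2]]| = (-2)*(2) - (2)*(7)
= -18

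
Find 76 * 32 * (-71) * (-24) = 4144128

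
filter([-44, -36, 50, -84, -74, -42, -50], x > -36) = [50]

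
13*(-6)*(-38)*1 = 2964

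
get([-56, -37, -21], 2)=-21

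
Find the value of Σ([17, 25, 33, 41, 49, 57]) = 17 + 25 + 33 + 41 + 49 + 57
= 222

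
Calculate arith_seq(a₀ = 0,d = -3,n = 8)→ a_0 = 0 + 0*-3 = 0
a_1 = 0 + 1*-3 = -3
a_2 = 0 + 2*-3 = -6
...
= [0, -3, -6, -9, -12, -15, -18, -21]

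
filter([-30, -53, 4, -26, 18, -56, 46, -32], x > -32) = keep x where x > -32: -30✓, -53✗, 4✓, -26✓, 18✓, -56✗, 46✓, -32✗
= [-30, 4, -26, 18, 46]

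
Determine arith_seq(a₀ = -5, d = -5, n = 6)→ [-5, -10, -15, -20, -25, -30]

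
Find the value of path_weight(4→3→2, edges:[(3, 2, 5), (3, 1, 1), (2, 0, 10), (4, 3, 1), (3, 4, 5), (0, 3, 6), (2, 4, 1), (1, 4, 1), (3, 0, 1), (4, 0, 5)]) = w(4→3)=1 + w(3→2)=5
= 6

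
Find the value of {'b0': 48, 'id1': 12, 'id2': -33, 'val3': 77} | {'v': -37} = {'b0': 48, 'id1': 12, 'id2': -33, 'val3': 77, 'v': -37}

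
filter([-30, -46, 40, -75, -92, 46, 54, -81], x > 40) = [46, 54]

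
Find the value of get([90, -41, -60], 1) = -41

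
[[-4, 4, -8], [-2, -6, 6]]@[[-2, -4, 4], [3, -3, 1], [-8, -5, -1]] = C[0][0] = (-4)*(-2) + (4)*(3) + (-8)*(-8) = 84
C[0][1] = (-4)*(-4) + (4)*(-3) + (-8)*(-5) = 44
C[0][2] = (-4)*(4) + (4)*(1) + (-8)*(-1) = -4
C[1][0] = (-2)*(-2) + (-6)*(3) + (6)*(-8) = -62
C[1][1] = (-2)*(-4) + (-6)*(-3) + (6)*(-5) = -4
C[1][2] = (-2)*(4) + (-6)*(1) + (6)*(-1) = -20
= [[84, 44, -4], [-62, -4, -20]]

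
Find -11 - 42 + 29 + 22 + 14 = 12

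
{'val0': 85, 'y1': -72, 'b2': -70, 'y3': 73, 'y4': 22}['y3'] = 73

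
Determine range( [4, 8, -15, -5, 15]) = 30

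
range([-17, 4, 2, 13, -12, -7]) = 30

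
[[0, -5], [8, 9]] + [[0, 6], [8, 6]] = [[0, 1], [16, 15]]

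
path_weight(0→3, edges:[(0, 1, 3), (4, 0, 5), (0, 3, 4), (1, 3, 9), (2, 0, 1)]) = 4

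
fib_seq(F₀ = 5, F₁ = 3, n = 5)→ F_2 = F_1 + F_0 = 8
F_3 = F_2 + F_1 = 11
F_4 = F_3 + F_2 = 19
= [5, 3, 8, 11, 19]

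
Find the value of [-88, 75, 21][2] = 21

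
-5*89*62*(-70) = 1931300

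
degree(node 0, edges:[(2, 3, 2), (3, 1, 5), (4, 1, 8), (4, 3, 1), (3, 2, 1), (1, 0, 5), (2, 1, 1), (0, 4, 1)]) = 2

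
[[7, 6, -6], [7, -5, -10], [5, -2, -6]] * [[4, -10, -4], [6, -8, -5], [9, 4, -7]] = C[0][0] = (7)*(4) + (6)*(6) + (-6)*(9) = 10
C[0][1] = (7)*(-10) + (6)*(-8) + (-6)*(4) = -142
C[0][2] = (7)*(-4) + (6)*(-5) + (-6)*(-7) = -16
C[1][0] = (7)*(4) + (-5)*(6) + (-10)*(9) = -92
C[1][1] = (7)*(-10) + (-5)*(-8) + (-10)*(4) = -70
C[1][2] = (7)*(-4) + (-5)*(-5) + (-10)*(-7) = 67
... (3 more cells)
= [[10, -142, -16], [-92, -70, 67], [-46, -58, 32]]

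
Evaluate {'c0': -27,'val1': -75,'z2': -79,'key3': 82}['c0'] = -27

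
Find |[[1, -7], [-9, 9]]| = (1)*(9) - (-7)*(-9)
= -54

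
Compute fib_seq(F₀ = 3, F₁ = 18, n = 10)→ F_2 = F_1 + F_0 = 21
F_3 = F_2 + F_1 = 39
F_4 = F_3 + F_2 = 60
...
= [3, 18, 21, 39, 60, 99, 159, 258, 417, 675]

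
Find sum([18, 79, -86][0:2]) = slice → [18, 79]
18 + 79
= 97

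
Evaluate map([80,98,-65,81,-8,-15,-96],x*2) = 80*2=160, 98*2=196, -65*2=-130, 81*2=162, -8*2=-16, -15*2=-30, -96*2=-192
= [160, 196, -130, 162, -16, -30, -192]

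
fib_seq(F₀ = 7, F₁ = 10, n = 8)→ [7, 10, 17, 27, 44, 71, 115, 186]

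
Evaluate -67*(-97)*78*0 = 0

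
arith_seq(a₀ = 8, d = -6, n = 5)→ [8, 2, -4, -10, -16]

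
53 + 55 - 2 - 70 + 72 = 108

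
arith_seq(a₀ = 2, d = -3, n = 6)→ [2, -1, -4, -7, -10, -13]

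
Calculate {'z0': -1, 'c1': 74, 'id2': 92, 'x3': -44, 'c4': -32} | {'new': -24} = {'z0': -1, 'c1': 74, 'id2': 92, 'x3': -44, 'c4': -32, 'new': -24}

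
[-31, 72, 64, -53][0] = -31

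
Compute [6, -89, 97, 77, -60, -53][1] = -89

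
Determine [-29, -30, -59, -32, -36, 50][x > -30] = [-29, 50]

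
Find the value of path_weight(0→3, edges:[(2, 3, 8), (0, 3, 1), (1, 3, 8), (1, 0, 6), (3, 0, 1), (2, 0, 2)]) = 1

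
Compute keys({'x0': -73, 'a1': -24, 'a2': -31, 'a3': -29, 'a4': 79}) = ['x0', 'a1', 'a2', 'a3', 'a4']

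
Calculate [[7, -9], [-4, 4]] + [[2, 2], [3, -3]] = [[9, -7], [-1, 1]]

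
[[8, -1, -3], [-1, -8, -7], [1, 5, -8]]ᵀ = [[8, -1, 1], [-1, -8, 5], [-3, -7, -8]]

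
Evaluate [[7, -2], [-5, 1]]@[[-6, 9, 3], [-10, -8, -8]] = [[-22, 79, 37], [20, -53, -23]]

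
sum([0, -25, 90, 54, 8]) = 0 + (-25) + 90 + 54 + 8
= 127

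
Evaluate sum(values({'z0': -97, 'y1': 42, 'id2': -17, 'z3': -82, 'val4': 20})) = -134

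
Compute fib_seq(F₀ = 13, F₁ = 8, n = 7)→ [13, 8, 21, 29, 50, 79, 129]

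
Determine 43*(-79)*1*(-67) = 227599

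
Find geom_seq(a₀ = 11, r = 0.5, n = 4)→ a_0 = 11*0.5^0 = 11.0
a_1 = 11*0.5^1 = 5.5
a_2 = 11*0.5^2 = 2.75
...
= [11.0, 5.5, 2.75, 1.375]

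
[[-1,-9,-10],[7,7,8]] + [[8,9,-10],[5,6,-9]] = [[7, 0, -20], [12, 13, -1]]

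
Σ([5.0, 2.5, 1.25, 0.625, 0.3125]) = 5.0 + 2.5 + 1.25 + 0.625 + 0.3125
= 9.6875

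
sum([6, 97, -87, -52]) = -36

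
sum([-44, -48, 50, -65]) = (-44) + (-48) + 50 + (-65)
= -107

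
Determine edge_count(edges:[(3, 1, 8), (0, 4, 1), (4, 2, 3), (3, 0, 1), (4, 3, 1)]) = 5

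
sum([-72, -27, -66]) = -165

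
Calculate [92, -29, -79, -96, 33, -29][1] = -29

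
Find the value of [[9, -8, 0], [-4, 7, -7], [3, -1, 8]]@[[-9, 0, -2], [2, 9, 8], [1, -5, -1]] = C[0][0] = (9)*(-9) + (-8)*(2) + (0)*(1) = -97
C[0][1] = (9)*(0) + (-8)*(9) + (0)*(-5) = -72
C[0][2] = (9)*(-2) + (-8)*(8) + (0)*(-1) = -82
C[1][0] = (-4)*(-9) + (7)*(2) + (-7)*(1) = 43
C[1][1] = (-4)*(0) + (7)*(9) + (-7)*(-5) = 98
C[1][2] = (-4)*(-2) + (7)*(8) + (-7)*(-1) = 71
... (3 more cells)
= [[-97, -72, -82], [43, 98, 71], [-21, -49, -22]]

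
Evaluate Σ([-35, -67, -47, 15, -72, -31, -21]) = -258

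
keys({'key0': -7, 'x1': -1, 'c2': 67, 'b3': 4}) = ['key0', 'x1', 'c2', 'b3']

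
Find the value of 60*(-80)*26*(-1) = 124800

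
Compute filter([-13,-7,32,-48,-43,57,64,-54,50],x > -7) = [32, 57, 64, 50]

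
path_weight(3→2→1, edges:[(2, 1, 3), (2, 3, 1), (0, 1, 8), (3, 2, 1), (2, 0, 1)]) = w(3→2)=1 + w(2→1)=3
= 4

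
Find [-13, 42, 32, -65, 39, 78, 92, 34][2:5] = [32, -65, 39]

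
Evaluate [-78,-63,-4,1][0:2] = [-78, -63]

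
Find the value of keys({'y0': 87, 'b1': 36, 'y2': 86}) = ['y0', 'b1', 'y2']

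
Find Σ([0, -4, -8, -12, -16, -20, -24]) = -84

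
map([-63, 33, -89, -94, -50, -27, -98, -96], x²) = (-63)²=3969, (33)²=1089, (-89)²=7921, (-94)²=8836, (-50)²=2500, (-27)²=729, (-98)²=9604, (-96)²=9216
= [3969, 1089, 7921, 8836, 2500, 729, 9604, 9216]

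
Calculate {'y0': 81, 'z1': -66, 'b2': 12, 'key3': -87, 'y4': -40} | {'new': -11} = {'y0': 81, 'z1': -66, 'b2': 12, 'key3': -87, 'y4': -40, 'new': -11}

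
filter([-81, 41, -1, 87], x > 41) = keep x where x > 41: -81✗, 41✗, -1✗, 87✓
= [87]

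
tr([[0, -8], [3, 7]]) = diagonal: 0 + 7
= 7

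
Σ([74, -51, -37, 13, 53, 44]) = 96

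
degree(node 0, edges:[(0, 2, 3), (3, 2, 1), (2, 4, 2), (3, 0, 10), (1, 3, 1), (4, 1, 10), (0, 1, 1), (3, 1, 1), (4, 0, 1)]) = 4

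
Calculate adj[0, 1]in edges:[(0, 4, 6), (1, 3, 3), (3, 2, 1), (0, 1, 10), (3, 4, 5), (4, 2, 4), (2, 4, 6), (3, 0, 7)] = 10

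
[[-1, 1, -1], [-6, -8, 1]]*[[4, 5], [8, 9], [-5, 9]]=[[9, -5], [-93, -93]]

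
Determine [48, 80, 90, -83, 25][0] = 48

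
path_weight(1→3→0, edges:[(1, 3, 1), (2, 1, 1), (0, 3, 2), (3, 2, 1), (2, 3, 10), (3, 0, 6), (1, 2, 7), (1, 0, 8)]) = 7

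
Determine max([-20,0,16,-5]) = 16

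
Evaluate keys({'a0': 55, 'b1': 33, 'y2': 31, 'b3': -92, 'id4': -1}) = ['a0', 'b1', 'y2', 'b3', 'id4']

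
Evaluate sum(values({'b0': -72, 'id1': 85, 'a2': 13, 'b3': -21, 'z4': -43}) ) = -38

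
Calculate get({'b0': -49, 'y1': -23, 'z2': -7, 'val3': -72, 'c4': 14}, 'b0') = -49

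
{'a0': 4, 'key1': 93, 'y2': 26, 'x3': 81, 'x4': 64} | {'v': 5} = {'a0': 4, 'key1': 93, 'y2': 26, 'x3': 81, 'x4': 64, 'v': 5}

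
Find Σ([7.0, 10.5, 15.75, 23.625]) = 56.875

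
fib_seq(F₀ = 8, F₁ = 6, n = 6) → F_2 = F_1 + F_0 = 14
F_3 = F_2 + F_1 = 20
F_4 = F_3 + F_2 = 34
...
= [8, 6, 14, 20, 34, 54]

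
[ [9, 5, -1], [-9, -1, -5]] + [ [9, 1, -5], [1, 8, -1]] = [[18, 6, -6], [-8, 7, -6]]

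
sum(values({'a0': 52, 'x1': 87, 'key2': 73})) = 212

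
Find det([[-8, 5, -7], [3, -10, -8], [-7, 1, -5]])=360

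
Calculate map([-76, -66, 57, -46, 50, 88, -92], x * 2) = [-152, -132, 114, -92, 100, 176, -184]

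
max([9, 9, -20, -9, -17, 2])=9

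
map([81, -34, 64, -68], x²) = [6561, 1156, 4096, 4624]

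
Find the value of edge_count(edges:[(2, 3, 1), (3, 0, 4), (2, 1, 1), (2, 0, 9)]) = 4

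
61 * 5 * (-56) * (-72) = 1229760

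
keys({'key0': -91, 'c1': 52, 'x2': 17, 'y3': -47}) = ['key0', 'c1', 'x2', 'y3']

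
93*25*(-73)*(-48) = 8146800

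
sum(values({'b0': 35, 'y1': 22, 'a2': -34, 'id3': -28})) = 35 + 22 + (-34) + (-28)
= -5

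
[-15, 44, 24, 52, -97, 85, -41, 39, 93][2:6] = [24, 52, -97, 85]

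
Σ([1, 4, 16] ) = 1 + 4 + 16
= 21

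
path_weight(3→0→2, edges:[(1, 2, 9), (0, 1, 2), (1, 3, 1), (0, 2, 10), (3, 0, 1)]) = 11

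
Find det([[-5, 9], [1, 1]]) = (-5)*(1) - (9)*(1)
= -14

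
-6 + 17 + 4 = 15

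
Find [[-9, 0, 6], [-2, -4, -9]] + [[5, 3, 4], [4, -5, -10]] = [[-4, 3, 10], [2, -9, -19]]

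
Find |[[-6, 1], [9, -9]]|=(-6)*(-9) - (1)*(9)
= 45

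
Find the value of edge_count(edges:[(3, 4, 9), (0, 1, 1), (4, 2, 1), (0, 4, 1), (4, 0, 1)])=5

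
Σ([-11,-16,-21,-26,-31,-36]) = -141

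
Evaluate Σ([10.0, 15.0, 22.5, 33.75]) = 81.25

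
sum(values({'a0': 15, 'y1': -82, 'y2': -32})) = -99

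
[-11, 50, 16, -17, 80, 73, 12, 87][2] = 16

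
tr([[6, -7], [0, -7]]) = diagonal: 6 + (-7)
= -1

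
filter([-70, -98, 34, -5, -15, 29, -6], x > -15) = [34, -5, 29, -6]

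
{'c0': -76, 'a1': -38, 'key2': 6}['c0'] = -76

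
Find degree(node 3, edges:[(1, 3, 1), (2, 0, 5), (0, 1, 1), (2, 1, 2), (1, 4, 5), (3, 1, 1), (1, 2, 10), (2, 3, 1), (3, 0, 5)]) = 4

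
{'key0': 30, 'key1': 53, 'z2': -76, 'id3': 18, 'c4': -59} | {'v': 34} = {'key0': 30, 'key1': 53, 'z2': -76, 'id3': 18, 'c4': -59, 'v': 34}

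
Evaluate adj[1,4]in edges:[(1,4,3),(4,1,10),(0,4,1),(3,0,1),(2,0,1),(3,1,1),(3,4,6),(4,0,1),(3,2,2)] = 3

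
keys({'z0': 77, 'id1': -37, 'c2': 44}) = ['z0', 'id1', 'c2']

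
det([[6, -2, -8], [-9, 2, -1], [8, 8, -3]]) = (1)*(6)*det([[2, -1], [8, -3]]) + (-1)*(-2)*det([[-9, -1], [8, -3]]) + (1)*(-8)*det([[-9, 2], [8, 8]])
= 12 + 70 + 704
= 786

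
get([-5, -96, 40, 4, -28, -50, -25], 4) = -28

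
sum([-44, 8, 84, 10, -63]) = -5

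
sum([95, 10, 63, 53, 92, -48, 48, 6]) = 95 + 10 + 63 + 53 + 92 + (-48) + 48 + 6
= 319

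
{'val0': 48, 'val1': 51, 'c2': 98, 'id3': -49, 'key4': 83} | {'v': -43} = {'val0': 48, 'val1': 51, 'c2': 98, 'id3': -49, 'key4': 83, 'v': -43}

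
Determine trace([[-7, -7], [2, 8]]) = diagonal: (-7) + 8
= 1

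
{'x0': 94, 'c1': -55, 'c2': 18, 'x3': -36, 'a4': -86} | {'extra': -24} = {'x0': 94, 'c1': -55, 'c2': 18, 'x3': -36, 'a4': -86, 'extra': -24}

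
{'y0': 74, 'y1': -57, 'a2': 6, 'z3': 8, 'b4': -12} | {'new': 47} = {'y0': 74, 'y1': -57, 'a2': 6, 'z3': 8, 'b4': -12, 'new': 47}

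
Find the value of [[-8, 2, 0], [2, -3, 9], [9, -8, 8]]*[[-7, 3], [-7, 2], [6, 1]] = C[0][0] = (-8)*(-7) + (2)*(-7) + (0)*(6) = 42
C[0][1] = (-8)*(3) + (2)*(2) + (0)*(1) = -20
C[1][0] = (2)*(-7) + (-3)*(-7) + (9)*(6) = 61
C[1][1] = (2)*(3) + (-3)*(2) + (9)*(1) = 9
C[2][0] = (9)*(-7) + (-8)*(-7) + (8)*(6) = 41
C[2][1] = (9)*(3) + (-8)*(2) + (8)*(1) = 19
= [[42, -20], [61, 9], [41, 19]]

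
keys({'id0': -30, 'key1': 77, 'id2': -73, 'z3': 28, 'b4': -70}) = ['id0', 'key1', 'id2', 'z3', 'b4']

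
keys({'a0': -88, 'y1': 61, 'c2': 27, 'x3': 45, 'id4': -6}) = ['a0', 'y1', 'c2', 'x3', 'id4']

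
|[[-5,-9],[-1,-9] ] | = (-5)*(-9) - (-9)*(-1)
= 36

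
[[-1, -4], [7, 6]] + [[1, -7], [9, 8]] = [[0, -11], [16, 14]]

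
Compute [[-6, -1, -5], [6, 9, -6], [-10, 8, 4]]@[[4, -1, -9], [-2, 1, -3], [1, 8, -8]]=C[0][0] = (-6)*(4) + (-1)*(-2) + (-5)*(1) = -27
C[0][1] = (-6)*(-1) + (-1)*(1) + (-5)*(8) = -35
C[0][2] = (-6)*(-9) + (-1)*(-3) + (-5)*(-8) = 97
C[1][0] = (6)*(4) + (9)*(-2) + (-6)*(1) = 0
C[1][1] = (6)*(-1) + (9)*(1) + (-6)*(8) = -45
C[1][2] = (6)*(-9) + (9)*(-3) + (-6)*(-8) = -33
... (3 more cells)
= [[-27, -35, 97], [0, -45, -33], [-52, 50, 34]]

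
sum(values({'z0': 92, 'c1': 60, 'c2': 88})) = 92 + 60 + 88
= 240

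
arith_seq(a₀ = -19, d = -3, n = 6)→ a_0 = -19 + 0*-3 = -19
a_1 = -19 + 1*-3 = -22
a_2 = -19 + 2*-3 = -25
...
= [-19, -22, -25, -28, -31, -34]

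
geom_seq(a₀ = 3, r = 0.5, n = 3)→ [3.0, 1.5, 0.75]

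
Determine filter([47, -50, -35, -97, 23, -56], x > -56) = keep x where x > -56: 47✓, -50✓, -35✓, -97✗, 23✓, -56✗
= [47, -50, -35, 23]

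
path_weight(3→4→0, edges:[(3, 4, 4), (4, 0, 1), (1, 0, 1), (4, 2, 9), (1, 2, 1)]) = 5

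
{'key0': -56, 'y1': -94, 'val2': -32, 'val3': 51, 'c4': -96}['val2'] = -32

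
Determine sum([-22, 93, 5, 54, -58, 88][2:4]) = slice → [5, 54]
5 + 54
= 59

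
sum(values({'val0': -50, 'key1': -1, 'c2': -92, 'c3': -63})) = (-50) + (-1) + (-92) + (-63)
= -206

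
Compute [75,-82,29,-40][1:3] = [-82, 29]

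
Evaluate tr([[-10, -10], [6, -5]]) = -15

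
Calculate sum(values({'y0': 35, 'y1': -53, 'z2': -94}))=-112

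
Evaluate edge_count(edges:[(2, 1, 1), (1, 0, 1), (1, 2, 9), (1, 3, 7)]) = 4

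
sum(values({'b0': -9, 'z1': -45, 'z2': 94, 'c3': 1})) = (-9) + (-45) + 94 + 1
= 41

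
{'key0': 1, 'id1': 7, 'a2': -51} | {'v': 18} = {'key0': 1, 'id1': 7, 'a2': -51, 'v': 18}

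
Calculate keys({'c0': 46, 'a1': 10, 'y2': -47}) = ['c0', 'a1', 'y2']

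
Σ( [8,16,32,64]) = 120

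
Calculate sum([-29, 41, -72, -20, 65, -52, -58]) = -125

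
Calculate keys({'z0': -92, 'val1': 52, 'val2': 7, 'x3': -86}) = ['z0', 'val1', 'val2', 'x3']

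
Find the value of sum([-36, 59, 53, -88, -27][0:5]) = slice → [-36, 59, 53, -88, -27]
(-36) + 59 + 53 + (-88) + (-27)
= -39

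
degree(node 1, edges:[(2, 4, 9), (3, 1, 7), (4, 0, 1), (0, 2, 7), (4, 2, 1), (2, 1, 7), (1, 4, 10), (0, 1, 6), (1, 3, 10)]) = 5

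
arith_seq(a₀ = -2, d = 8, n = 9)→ [-2, 6, 14, 22, 30, 38, 46, 54, 62]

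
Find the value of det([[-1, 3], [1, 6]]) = (-1)*(6) - (3)*(1)
= -9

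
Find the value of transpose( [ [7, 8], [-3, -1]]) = [[7, -3], [8, -1]]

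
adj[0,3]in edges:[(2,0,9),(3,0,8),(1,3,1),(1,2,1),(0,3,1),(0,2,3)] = 1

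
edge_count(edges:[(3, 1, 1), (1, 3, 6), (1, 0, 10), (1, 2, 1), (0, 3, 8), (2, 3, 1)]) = 6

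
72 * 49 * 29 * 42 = 4297104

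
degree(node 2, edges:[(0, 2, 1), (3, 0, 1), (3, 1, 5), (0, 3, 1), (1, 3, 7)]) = incident: (0,2)
= 1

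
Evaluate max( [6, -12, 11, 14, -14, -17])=14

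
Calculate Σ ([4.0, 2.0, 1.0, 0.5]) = 4.0 + 2.0 + 1.0 + 0.5
= 7.5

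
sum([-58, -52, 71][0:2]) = -110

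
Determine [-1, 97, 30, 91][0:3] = [-1, 97, 30]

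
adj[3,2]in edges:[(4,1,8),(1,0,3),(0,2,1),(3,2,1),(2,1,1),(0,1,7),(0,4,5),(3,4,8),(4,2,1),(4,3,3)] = 1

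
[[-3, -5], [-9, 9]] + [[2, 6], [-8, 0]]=[[-1, 1], [-17, 9]]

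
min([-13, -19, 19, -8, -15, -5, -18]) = -19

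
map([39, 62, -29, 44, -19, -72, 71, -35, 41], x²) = [1521, 3844, 841, 1936, 361, 5184, 5041, 1225, 1681]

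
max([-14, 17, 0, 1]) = 17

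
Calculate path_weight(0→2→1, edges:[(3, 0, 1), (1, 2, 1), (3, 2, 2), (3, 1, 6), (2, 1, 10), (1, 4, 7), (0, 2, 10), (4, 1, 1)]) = w(0→2)=10 + w(2→1)=10
= 20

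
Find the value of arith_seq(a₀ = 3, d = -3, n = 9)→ [3, 0, -3, -6, -9, -12, -15, -18, -21]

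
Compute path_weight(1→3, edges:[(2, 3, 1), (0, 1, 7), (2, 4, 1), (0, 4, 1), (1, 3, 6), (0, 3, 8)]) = 6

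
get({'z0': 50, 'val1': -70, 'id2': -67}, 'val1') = -70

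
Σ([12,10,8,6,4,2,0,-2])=12 + 10 + 8 + 6 + 4 + 2 + 0 + (-2)
= 40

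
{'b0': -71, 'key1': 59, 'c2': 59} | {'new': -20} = {'b0': -71, 'key1': 59, 'c2': 59, 'new': -20}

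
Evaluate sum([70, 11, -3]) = 70 + 11 + (-3)
= 78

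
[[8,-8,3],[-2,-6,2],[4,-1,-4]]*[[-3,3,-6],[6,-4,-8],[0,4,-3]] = C[0][0] = (8)*(-3) + (-8)*(6) + (3)*(0) = -72
C[0][1] = (8)*(3) + (-8)*(-4) + (3)*(4) = 68
C[0][2] = (8)*(-6) + (-8)*(-8) + (3)*(-3) = 7
C[1][0] = (-2)*(-3) + (-6)*(6) + (2)*(0) = -30
C[1][1] = (-2)*(3) + (-6)*(-4) + (2)*(4) = 26
C[1][2] = (-2)*(-6) + (-6)*(-8) + (2)*(-3) = 54
... (3 more cells)
= [[-72, 68, 7], [-30, 26, 54], [-18, 0, -4]]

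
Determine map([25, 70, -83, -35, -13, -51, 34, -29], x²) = [625, 4900, 6889, 1225, 169, 2601, 1156, 841]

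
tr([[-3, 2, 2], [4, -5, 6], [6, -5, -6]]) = -14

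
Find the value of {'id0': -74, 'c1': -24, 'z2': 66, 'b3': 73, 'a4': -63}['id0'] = -74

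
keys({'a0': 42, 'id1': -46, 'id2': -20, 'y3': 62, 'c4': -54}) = ['a0', 'id1', 'id2', 'y3', 'c4']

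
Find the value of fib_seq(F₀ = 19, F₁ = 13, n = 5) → [19, 13, 32, 45, 77]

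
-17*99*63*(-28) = 2968812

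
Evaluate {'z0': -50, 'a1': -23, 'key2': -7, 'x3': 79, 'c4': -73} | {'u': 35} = {'z0': -50, 'a1': -23, 'key2': -7, 'x3': 79, 'c4': -73, 'u': 35}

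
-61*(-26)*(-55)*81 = -7065630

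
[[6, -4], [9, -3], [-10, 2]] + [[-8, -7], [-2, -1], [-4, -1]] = [[-2, -11], [7, -4], [-14, 1]]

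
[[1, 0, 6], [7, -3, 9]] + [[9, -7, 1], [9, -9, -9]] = [[10, -7, 7], [16, -12, 0]]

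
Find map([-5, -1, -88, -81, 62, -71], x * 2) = -5*2=-10, -1*2=-2, -88*2=-176, -81*2=-162, 62*2=124, -71*2=-142
= [-10, -2, -176, -162, 124, -142]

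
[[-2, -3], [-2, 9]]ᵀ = [[-2, -2], [-3, 9]]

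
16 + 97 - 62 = 51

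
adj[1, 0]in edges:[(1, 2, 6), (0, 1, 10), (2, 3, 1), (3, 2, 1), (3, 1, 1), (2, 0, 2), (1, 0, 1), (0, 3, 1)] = 1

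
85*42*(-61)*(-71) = 15461670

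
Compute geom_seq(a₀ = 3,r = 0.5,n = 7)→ [3.0, 1.5, 0.75, 0.375, 0.1875, 0.09375, 0.046875]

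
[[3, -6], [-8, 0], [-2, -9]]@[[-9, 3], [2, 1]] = [[-39, 3], [72, -24], [0, -15]]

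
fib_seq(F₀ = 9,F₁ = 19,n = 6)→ [9, 19, 28, 47, 75, 122]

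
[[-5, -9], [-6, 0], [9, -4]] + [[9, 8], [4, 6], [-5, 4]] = [[4, -1], [-2, 6], [4, 0]]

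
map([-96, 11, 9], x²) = [9216, 121, 81]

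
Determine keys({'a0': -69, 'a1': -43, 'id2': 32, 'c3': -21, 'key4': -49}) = ['a0', 'a1', 'id2', 'c3', 'key4']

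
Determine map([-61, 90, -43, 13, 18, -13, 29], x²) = [3721, 8100, 1849, 169, 324, 169, 841]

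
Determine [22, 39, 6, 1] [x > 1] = keep x where x > 1: 22✓, 39✓, 6✓, 1✗
= [22, 39, 6]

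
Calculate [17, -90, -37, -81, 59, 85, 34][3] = -81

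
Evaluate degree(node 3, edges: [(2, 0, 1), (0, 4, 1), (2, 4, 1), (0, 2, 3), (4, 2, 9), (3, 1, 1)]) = 1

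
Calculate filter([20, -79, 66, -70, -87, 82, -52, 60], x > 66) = keep x where x > 66: 20✗, -79✗, 66✗, -70✗, -87✗, 82✓, -52✗, 60✗
= [82]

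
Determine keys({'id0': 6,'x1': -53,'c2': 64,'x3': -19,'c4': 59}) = ['id0', 'x1', 'c2', 'x3', 'c4']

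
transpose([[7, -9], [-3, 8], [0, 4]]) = [[7, -3, 0], [-9, 8, 4]]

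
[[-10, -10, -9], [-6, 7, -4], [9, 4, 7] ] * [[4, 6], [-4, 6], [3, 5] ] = [[-27, -165], [-64, -14], [41, 113]]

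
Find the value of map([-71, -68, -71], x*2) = [-142, -136, -142]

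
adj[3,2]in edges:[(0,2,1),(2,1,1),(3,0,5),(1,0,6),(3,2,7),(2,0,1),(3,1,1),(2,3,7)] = 7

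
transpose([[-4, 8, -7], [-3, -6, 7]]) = [[-4, -3], [8, -6], [-7, 7]]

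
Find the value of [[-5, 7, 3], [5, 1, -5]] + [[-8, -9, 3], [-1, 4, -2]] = [[-13, -2, 6], [4, 5, -7]]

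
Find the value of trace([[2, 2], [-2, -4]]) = -2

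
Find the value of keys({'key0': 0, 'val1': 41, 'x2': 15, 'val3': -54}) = ['key0', 'val1', 'x2', 'val3']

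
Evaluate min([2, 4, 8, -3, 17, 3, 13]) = -3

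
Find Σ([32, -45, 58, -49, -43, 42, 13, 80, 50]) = 138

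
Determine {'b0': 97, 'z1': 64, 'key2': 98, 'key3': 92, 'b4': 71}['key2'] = 98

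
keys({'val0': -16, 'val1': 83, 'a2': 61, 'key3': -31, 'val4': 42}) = ['val0', 'val1', 'a2', 'key3', 'val4']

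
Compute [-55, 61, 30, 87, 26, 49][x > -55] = [61, 30, 87, 26, 49]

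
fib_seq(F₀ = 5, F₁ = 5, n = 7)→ [5, 5, 10, 15, 25, 40, 65]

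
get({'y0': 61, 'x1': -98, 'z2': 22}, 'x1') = -98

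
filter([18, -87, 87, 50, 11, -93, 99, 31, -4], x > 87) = keep x where x > 87: 18✗, -87✗, 87✗, 50✗, 11✗, -93✗, 99✓, 31✗, -4✗
= [99]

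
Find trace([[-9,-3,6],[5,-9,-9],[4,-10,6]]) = -12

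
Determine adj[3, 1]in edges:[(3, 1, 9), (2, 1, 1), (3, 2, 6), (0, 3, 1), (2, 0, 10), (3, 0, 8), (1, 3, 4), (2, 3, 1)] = 9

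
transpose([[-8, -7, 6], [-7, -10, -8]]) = [[-8, -7], [-7, -10], [6, -8]]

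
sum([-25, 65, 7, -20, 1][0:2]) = 40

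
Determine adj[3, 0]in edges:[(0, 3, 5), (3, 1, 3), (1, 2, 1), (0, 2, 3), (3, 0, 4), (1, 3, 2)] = 4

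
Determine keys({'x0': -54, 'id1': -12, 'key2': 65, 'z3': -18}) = ['x0', 'id1', 'key2', 'z3']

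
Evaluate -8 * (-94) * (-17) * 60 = -767040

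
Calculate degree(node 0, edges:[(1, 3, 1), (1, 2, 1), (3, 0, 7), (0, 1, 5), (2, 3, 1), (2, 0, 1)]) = 3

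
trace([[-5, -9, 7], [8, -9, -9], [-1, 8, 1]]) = -13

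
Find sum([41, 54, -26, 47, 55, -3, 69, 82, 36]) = 41 + 54 + (-26) + 47 + 55 + (-3) + 69 + 82 + 36
= 355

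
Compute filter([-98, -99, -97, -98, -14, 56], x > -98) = keep x where x > -98: -98✗, -99✗, -97✓, -98✗, -14✓, 56✓
= [-97, -14, 56]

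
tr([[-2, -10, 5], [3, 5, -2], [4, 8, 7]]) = diagonal: (-2) + 5 + 7
= 10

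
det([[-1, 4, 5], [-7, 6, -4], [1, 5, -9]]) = (1)*(-1)*det([[6, -4], [5, -9]]) + (-1)*(4)*det([[-7, -4], [1, -9]]) + (1)*(5)*det([[-7, 6], [1, 5]])
= 34 + -268 + -205
= -439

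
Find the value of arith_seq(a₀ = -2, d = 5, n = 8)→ [-2, 3, 8, 13, 18, 23, 28, 33]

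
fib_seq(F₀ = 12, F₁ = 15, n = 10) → F_2 = F_1 + F_0 = 27
F_3 = F_2 + F_1 = 42
F_4 = F_3 + F_2 = 69
...
= [12, 15, 27, 42, 69, 111, 180, 291, 471, 762]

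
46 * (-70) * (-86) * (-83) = -22984360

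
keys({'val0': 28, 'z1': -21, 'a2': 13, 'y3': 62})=['val0', 'z1', 'a2', 'y3']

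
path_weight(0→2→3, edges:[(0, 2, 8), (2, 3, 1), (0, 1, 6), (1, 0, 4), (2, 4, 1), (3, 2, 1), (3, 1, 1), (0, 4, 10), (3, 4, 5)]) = 9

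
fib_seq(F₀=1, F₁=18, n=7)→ F_2 = F_1 + F_0 = 19
F_3 = F_2 + F_1 = 37
F_4 = F_3 + F_2 = 56
...
= [1, 18, 19, 37, 56, 93, 149]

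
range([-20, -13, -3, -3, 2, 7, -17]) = 27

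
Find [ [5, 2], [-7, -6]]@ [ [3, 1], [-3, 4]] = C[0][0] = (5)*(3) + (2)*(-3) = 9
C[0][1] = (5)*(1) + (2)*(4) = 13
C[1][0] = (-7)*(3) + (-6)*(-3) = -3
C[1][1] = (-7)*(1) + (-6)*(4) = -31
= [[9, 13], [-3, -31]]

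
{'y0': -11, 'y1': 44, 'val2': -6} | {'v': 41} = {'y0': -11, 'y1': 44, 'val2': -6, 'v': 41}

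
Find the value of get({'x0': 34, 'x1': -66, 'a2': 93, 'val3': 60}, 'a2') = 93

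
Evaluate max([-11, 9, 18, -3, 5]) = 18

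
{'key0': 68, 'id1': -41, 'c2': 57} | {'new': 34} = {'key0': 68, 'id1': -41, 'c2': 57, 'new': 34}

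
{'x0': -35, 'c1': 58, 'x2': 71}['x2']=71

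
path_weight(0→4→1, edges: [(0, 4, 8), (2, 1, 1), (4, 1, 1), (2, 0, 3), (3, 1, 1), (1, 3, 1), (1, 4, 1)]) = w(0→4)=8 + w(4→1)=1
= 9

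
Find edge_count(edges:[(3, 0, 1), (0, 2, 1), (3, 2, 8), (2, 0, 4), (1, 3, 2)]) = 5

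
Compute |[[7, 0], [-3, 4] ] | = 28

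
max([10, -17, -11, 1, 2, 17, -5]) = 17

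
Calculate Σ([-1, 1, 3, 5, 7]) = 15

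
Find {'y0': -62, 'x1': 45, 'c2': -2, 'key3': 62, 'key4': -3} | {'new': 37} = {'y0': -62, 'x1': 45, 'c2': -2, 'key3': 62, 'key4': -3, 'new': 37}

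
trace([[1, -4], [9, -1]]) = diagonal: 1 + (-1)
= 0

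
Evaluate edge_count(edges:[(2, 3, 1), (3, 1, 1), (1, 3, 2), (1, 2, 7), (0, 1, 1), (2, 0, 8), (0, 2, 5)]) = 7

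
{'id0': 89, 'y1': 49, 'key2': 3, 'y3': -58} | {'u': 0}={'id0': 89, 'y1': 49, 'key2': 3, 'y3': -58, 'u': 0}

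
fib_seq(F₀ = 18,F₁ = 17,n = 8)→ F_2 = F_1 + F_0 = 35
F_3 = F_2 + F_1 = 52
F_4 = F_3 + F_2 = 87
...
= [18, 17, 35, 52, 87, 139, 226, 365]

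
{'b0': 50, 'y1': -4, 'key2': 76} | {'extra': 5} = {'b0': 50, 'y1': -4, 'key2': 76, 'extra': 5}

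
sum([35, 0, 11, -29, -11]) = 6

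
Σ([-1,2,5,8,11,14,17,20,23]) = 99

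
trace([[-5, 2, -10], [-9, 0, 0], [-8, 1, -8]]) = -13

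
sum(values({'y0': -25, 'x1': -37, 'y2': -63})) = -125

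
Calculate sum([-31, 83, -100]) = (-31) + 83 + (-100)
= -48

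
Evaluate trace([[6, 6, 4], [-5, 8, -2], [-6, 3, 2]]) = 16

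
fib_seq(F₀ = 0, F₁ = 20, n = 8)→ F_2 = F_1 + F_0 = 20
F_3 = F_2 + F_1 = 40
F_4 = F_3 + F_2 = 60
...
= [0, 20, 20, 40, 60, 100, 160, 260]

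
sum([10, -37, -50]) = 10 + (-37) + (-50)
= -77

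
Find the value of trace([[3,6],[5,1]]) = 4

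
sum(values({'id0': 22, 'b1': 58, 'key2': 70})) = 150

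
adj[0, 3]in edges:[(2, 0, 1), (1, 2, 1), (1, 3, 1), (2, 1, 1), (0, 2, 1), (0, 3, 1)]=1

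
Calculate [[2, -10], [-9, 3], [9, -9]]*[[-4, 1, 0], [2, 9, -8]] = C[0][0] = (2)*(-4) + (-10)*(2) = -28
C[0][1] = (2)*(1) + (-10)*(9) = -88
C[0][2] = (2)*(0) + (-10)*(-8) = 80
C[1][0] = (-9)*(-4) + (3)*(2) = 42
C[1][1] = (-9)*(1) + (3)*(9) = 18
C[1][2] = (-9)*(0) + (3)*(-8) = -24
... (3 more cells)
= [[-28, -88, 80], [42, 18, -24], [-54, -72, 72]]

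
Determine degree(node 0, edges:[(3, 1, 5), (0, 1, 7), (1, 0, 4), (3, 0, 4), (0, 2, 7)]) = incident: (0,1), (1,0), (3,0), (0,2)
= 4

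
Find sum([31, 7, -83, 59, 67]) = 31 + 7 + (-83) + 59 + 67
= 81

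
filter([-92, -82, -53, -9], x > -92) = [-82, -53, -9]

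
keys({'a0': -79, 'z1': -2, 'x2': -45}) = ['a0', 'z1', 'x2']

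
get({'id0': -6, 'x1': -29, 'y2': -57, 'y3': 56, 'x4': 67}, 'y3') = 56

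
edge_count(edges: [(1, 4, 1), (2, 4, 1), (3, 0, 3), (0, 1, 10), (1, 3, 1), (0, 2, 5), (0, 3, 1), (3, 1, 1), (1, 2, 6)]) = 9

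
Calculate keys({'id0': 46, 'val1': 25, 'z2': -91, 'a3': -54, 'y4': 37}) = ['id0', 'val1', 'z2', 'a3', 'y4']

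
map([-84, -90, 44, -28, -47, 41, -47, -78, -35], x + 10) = [-74, -80, 54, -18, -37, 51, -37, -68, -25]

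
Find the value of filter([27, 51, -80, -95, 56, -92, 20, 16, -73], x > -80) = keep x where x > -80: 27✓, 51✓, -80✗, -95✗, 56✓, -92✗, 20✓, 16✓, -73✓
= [27, 51, 56, 20, 16, -73]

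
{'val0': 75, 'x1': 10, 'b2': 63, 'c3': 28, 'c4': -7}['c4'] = -7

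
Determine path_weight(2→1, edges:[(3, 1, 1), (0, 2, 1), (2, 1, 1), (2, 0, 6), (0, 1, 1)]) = w(2→1)=1
= 1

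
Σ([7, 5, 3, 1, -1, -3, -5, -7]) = 0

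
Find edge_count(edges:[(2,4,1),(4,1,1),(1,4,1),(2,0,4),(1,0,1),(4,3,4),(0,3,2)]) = 7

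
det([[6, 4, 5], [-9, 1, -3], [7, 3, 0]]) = -200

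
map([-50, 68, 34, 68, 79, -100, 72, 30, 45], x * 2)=-50*2=-100, 68*2=136, 34*2=68, 68*2=136, 79*2=158, -100*2=-200, 72*2=144, 30*2=60, 45*2=90
= [-100, 136, 68, 136, 158, -200, 144, 60, 90]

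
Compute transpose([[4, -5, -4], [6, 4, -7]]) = [[4, 6], [-5, 4], [-4, -7]]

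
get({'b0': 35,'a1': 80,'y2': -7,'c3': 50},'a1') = 80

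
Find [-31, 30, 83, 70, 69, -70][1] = 30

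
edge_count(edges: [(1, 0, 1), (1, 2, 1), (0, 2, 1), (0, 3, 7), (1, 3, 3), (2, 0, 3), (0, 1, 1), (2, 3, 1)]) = 8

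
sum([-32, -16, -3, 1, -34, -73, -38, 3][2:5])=-36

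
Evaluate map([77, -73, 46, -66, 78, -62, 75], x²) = [5929, 5329, 2116, 4356, 6084, 3844, 5625]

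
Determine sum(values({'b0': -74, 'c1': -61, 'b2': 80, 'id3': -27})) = -82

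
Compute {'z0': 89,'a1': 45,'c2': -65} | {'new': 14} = {'z0': 89, 'a1': 45, 'c2': -65, 'new': 14}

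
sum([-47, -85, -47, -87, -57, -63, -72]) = (-47) + (-85) + (-47) + (-87) + (-57) + (-63) + (-72)
= -458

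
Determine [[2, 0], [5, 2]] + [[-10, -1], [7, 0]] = [[-8, -1], [12, 2]]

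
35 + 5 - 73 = -33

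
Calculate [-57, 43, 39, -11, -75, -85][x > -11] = [43, 39]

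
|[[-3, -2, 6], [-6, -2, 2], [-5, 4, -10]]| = -100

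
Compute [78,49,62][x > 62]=[78]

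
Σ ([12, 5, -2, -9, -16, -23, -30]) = 12 + 5 + (-2) + (-9) + (-16) + (-23) + (-30)
= -63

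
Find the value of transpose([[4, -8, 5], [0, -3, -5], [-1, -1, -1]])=[[4, 0, -1], [-8, -3, -1], [5, -5, -1]]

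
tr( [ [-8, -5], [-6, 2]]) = -6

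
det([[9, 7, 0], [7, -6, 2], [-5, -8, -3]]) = (1)*(9)*det([[-6, 2], [-8, -3]]) + (-1)*(7)*det([[7, 2], [-5, -3]]) + (1)*(0)*det([[7, -6], [-5, -8]])
= 306 + 77 + 0
= 383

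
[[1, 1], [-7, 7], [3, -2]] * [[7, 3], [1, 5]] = [[8, 8], [-42, 14], [19, -1]]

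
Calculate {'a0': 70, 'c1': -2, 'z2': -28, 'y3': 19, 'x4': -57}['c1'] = -2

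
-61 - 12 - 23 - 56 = -152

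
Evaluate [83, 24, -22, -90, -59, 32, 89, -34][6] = 89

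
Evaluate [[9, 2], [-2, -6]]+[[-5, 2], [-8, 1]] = [[4, 4], [-10, -5]]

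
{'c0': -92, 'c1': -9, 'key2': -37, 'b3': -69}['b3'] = -69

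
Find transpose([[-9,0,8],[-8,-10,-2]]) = [[-9, -8], [0, -10], [8, -2]]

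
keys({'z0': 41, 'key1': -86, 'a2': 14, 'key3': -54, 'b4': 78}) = ['z0', 'key1', 'a2', 'key3', 'b4']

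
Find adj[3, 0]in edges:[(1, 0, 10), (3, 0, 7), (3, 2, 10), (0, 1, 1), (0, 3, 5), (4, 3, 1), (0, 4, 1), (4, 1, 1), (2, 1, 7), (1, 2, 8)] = 7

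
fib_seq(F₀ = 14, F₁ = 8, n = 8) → F_2 = F_1 + F_0 = 22
F_3 = F_2 + F_1 = 30
F_4 = F_3 + F_2 = 52
...
= [14, 8, 22, 30, 52, 82, 134, 216]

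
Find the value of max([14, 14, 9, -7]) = 14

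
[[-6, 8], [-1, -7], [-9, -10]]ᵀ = [[-6, -1, -9], [8, -7, -10]]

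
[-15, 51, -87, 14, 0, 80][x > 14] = keep x where x > 14: -15✗, 51✓, -87✗, 14✗, 0✗, 80✓
= [51, 80]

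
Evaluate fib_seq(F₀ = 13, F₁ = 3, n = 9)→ F_2 = F_1 + F_0 = 16
F_3 = F_2 + F_1 = 19
F_4 = F_3 + F_2 = 35
...
= [13, 3, 16, 19, 35, 54, 89, 143, 232]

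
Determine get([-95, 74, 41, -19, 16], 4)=16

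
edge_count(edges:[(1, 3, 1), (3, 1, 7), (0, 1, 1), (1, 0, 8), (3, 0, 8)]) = 5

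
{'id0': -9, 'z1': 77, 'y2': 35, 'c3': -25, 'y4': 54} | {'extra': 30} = {'id0': -9, 'z1': 77, 'y2': 35, 'c3': -25, 'y4': 54, 'extra': 30}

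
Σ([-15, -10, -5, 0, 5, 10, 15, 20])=20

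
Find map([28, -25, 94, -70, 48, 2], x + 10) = 28+10=38, -25+10=-15, 94+10=104, -70+10=-60, 48+10=58, 2+10=12
= [38, -15, 104, -60, 58, 12]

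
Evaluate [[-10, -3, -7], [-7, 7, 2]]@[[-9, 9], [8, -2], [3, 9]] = C[0][0] = (-10)*(-9) + (-3)*(8) + (-7)*(3) = 45
C[0][1] = (-10)*(9) + (-3)*(-2) + (-7)*(9) = -147
C[1][0] = (-7)*(-9) + (7)*(8) + (2)*(3) = 125
C[1][1] = (-7)*(9) + (7)*(-2) + (2)*(9) = -59
= [[45, -147], [125, -59]]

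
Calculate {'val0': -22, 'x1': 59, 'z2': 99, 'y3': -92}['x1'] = 59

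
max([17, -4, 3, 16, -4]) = 17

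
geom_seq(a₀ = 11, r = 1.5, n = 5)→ a_0 = 11*1.5^0 = 11.0
a_1 = 11*1.5^1 = 16.5
a_2 = 11*1.5^2 = 24.75
...
= [11.0, 16.5, 24.75, 37.125, 55.6875]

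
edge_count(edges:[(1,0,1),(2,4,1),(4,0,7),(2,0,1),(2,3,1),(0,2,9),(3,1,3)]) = 7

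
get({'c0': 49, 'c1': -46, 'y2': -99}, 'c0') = 49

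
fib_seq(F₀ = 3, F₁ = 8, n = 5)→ F_2 = F_1 + F_0 = 11
F_3 = F_2 + F_1 = 19
F_4 = F_3 + F_2 = 30
= [3, 8, 11, 19, 30]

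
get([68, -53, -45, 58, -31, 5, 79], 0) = 68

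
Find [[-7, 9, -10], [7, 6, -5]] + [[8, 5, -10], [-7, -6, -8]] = [[1, 14, -20], [0, 0, -13]]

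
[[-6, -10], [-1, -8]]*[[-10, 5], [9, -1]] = C[0][0] = (-6)*(-10) + (-10)*(9) = -30
C[0][1] = (-6)*(5) + (-10)*(-1) = -20
C[1][0] = (-1)*(-10) + (-8)*(9) = -62
C[1][1] = (-1)*(5) + (-8)*(-1) = 3
= [[-30, -20], [-62, 3]]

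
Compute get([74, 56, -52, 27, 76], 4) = 76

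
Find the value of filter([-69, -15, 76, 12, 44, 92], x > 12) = keep x where x > 12: -69✗, -15✗, 76✓, 12✗, 44✓, 92✓
= [76, 44, 92]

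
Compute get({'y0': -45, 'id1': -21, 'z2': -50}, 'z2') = -50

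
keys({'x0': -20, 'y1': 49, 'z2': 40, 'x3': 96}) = ['x0', 'y1', 'z2', 'x3']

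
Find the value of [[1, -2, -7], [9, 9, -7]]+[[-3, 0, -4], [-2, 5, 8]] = [[-2, -2, -11], [7, 14, 1]]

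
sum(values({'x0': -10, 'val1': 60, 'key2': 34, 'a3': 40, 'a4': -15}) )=109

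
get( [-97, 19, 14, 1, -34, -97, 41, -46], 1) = 19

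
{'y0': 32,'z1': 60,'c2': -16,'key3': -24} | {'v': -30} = {'y0': 32, 'z1': 60, 'c2': -16, 'key3': -24, 'v': -30}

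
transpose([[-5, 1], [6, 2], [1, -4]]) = [[-5, 6, 1], [1, 2, -4]]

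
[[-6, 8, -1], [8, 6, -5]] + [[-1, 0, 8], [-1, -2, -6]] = [[-7, 8, 7], [7, 4, -11]]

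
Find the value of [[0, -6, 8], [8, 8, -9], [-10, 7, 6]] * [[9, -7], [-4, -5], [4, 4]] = [[56, 62], [4, -132], [-94, 59]]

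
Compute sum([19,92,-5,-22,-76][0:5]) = slice → [19, 92, -5, -22, -76]
19 + 92 + (-5) + (-22) + (-76)
= 8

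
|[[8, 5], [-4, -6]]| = -28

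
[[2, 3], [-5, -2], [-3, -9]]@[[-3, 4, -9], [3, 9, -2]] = [[3, 35, -24], [9, -38, 49], [-18, -93, 45]]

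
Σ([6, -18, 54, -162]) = -120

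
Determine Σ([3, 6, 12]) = 3 + 6 + 12
= 21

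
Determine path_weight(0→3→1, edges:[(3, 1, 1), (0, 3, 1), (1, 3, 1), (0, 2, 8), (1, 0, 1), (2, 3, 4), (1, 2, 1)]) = w(0→3)=1 + w(3→1)=1
= 2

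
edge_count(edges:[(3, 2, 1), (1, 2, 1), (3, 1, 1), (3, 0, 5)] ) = 4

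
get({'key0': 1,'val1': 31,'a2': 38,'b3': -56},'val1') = 31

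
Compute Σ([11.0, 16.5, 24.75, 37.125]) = 89.375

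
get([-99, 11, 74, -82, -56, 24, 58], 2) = 74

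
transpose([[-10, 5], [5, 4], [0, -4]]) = [[-10, 5, 0], [5, 4, -4]]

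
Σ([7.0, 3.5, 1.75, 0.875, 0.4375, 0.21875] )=13.78125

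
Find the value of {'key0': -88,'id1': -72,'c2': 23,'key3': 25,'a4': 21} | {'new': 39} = {'key0': -88, 'id1': -72, 'c2': 23, 'key3': 25, 'a4': 21, 'new': 39}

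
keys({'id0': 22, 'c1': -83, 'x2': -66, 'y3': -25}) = ['id0', 'c1', 'x2', 'y3']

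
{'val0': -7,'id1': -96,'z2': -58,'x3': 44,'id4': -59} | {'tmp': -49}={'val0': -7, 'id1': -96, 'z2': -58, 'x3': 44, 'id4': -59, 'tmp': -49}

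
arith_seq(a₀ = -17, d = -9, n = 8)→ [-17, -26, -35, -44, -53, -62, -71, -80]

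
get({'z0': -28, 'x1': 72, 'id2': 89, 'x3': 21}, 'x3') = 21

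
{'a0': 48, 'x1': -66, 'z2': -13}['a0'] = 48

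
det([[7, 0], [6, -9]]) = (7)*(-9) - (0)*(6)
= -63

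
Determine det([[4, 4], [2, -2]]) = -16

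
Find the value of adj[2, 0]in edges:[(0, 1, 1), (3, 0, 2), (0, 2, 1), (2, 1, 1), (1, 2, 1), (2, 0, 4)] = 4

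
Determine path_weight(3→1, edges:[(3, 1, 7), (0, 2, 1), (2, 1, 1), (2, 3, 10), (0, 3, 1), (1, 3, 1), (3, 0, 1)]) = w(3→1)=7
= 7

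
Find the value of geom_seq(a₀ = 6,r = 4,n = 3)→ a_0 = 6*4^0 = 6
a_1 = 6*4^1 = 24
a_2 = 6*4^2 = 96
= [6, 24, 96]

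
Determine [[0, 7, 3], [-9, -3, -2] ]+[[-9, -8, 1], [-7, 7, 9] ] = [[-9, -1, 4], [-16, 4, 7]]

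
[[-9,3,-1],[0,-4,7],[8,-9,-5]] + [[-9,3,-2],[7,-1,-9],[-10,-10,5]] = [[-18, 6, -3], [7, -5, -2], [-2, -19, 0]]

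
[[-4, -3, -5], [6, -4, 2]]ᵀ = [[-4, 6], [-3, -4], [-5, 2]]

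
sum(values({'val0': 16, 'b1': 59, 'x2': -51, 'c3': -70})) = -46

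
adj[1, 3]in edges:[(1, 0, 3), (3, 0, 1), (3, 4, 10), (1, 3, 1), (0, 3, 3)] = 1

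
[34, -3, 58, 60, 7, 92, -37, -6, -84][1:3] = [-3, 58]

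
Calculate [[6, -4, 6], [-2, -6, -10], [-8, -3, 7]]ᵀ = [[6, -2, -8], [-4, -6, -3], [6, -10, 7]]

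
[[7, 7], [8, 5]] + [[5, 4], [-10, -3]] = [[12, 11], [-2, 2]]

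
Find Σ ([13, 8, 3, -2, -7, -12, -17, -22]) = -36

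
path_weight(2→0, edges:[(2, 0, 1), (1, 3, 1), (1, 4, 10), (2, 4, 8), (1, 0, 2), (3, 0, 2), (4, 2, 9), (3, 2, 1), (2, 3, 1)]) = w(2→0)=1
= 1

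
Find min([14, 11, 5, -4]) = -4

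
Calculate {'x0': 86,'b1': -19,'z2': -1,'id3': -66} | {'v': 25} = {'x0': 86, 'b1': -19, 'z2': -1, 'id3': -66, 'v': 25}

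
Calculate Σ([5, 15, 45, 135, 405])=5 + 15 + 45 + 135 + 405
= 605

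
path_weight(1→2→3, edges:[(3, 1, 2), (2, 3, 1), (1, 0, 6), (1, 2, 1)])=2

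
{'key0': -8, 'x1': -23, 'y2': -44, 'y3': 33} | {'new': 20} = {'key0': -8, 'x1': -23, 'y2': -44, 'y3': 33, 'new': 20}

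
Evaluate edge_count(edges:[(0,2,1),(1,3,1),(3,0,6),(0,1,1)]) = 4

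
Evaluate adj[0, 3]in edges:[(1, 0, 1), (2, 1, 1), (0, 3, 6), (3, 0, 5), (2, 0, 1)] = 6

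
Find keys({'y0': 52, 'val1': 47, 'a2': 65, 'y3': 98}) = ['y0', 'val1', 'a2', 'y3']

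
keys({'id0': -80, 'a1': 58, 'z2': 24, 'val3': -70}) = ['id0', 'a1', 'z2', 'val3']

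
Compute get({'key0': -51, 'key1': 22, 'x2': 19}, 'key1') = 22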